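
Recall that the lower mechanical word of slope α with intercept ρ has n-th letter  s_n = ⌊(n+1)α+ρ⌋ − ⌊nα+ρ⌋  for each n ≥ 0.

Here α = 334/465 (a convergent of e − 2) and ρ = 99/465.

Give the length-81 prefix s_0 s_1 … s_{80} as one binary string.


n=0: ⌊(1·334+99)/465⌋ − ⌊(0·334+99)/465⌋ = ⌊433/465⌋ − ⌊99/465⌋ = 0 − 0 = 0
n=1: ⌊(2·334+99)/465⌋ − ⌊(1·334+99)/465⌋ = ⌊767/465⌋ − ⌊433/465⌋ = 1 − 0 = 1
n=2: ⌊(3·334+99)/465⌋ − ⌊(2·334+99)/465⌋ = ⌊1101/465⌋ − ⌊767/465⌋ = 2 − 1 = 1
n=3: ⌊(4·334+99)/465⌋ − ⌊(3·334+99)/465⌋ = ⌊1435/465⌋ − ⌊1101/465⌋ = 3 − 2 = 1
n=4: ⌊(5·334+99)/465⌋ − ⌊(4·334+99)/465⌋ = ⌊1769/465⌋ − ⌊1435/465⌋ = 3 − 3 = 0
n=5: ⌊(6·334+99)/465⌋ − ⌊(5·334+99)/465⌋ = ⌊2103/465⌋ − ⌊1769/465⌋ = 4 − 3 = 1
n=6: ⌊(7·334+99)/465⌋ − ⌊(6·334+99)/465⌋ = ⌊2437/465⌋ − ⌊2103/465⌋ = 5 − 4 = 1
n=7: ⌊(8·334+99)/465⌋ − ⌊(7·334+99)/465⌋ = ⌊2771/465⌋ − ⌊2437/465⌋ = 5 − 5 = 0
n=8: ⌊(9·334+99)/465⌋ − ⌊(8·334+99)/465⌋ = ⌊3105/465⌋ − ⌊2771/465⌋ = 6 − 5 = 1
n=9: ⌊(10·334+99)/465⌋ − ⌊(9·334+99)/465⌋ = ⌊3439/465⌋ − ⌊3105/465⌋ = 7 − 6 = 1
n=10: ⌊(11·334+99)/465⌋ − ⌊(10·334+99)/465⌋ = ⌊3773/465⌋ − ⌊3439/465⌋ = 8 − 7 = 1
n=11: ⌊(12·334+99)/465⌋ − ⌊(11·334+99)/465⌋ = ⌊4107/465⌋ − ⌊3773/465⌋ = 8 − 8 = 0
n=12: ⌊(13·334+99)/465⌋ − ⌊(12·334+99)/465⌋ = ⌊4441/465⌋ − ⌊4107/465⌋ = 9 − 8 = 1
n=13: ⌊(14·334+99)/465⌋ − ⌊(13·334+99)/465⌋ = ⌊4775/465⌋ − ⌊4441/465⌋ = 10 − 9 = 1
n=14: ⌊(15·334+99)/465⌋ − ⌊(14·334+99)/465⌋ = ⌊5109/465⌋ − ⌊4775/465⌋ = 10 − 10 = 0
n=15: ⌊(16·334+99)/465⌋ − ⌊(15·334+99)/465⌋ = ⌊5443/465⌋ − ⌊5109/465⌋ = 11 − 10 = 1
n=16: ⌊(17·334+99)/465⌋ − ⌊(16·334+99)/465⌋ = ⌊5777/465⌋ − ⌊5443/465⌋ = 12 − 11 = 1
n=17: ⌊(18·334+99)/465⌋ − ⌊(17·334+99)/465⌋ = ⌊6111/465⌋ − ⌊5777/465⌋ = 13 − 12 = 1
n=18: ⌊(19·334+99)/465⌋ − ⌊(18·334+99)/465⌋ = ⌊6445/465⌋ − ⌊6111/465⌋ = 13 − 13 = 0
n=19: ⌊(20·334+99)/465⌋ − ⌊(19·334+99)/465⌋ = ⌊6779/465⌋ − ⌊6445/465⌋ = 14 − 13 = 1
n=20: ⌊(21·334+99)/465⌋ − ⌊(20·334+99)/465⌋ = ⌊7113/465⌋ − ⌊6779/465⌋ = 15 − 14 = 1
n=21: ⌊(22·334+99)/465⌋ − ⌊(21·334+99)/465⌋ = ⌊7447/465⌋ − ⌊7113/465⌋ = 16 − 15 = 1
n=22: ⌊(23·334+99)/465⌋ − ⌊(22·334+99)/465⌋ = ⌊7781/465⌋ − ⌊7447/465⌋ = 16 − 16 = 0
n=23: ⌊(24·334+99)/465⌋ − ⌊(23·334+99)/465⌋ = ⌊8115/465⌋ − ⌊7781/465⌋ = 17 − 16 = 1
n=24: ⌊(25·334+99)/465⌋ − ⌊(24·334+99)/465⌋ = ⌊8449/465⌋ − ⌊8115/465⌋ = 18 − 17 = 1
n=25: ⌊(26·334+99)/465⌋ − ⌊(25·334+99)/465⌋ = ⌊8783/465⌋ − ⌊8449/465⌋ = 18 − 18 = 0
n=26: ⌊(27·334+99)/465⌋ − ⌊(26·334+99)/465⌋ = ⌊9117/465⌋ − ⌊8783/465⌋ = 19 − 18 = 1
n=27: ⌊(28·334+99)/465⌋ − ⌊(27·334+99)/465⌋ = ⌊9451/465⌋ − ⌊9117/465⌋ = 20 − 19 = 1
n=28: ⌊(29·334+99)/465⌋ − ⌊(28·334+99)/465⌋ = ⌊9785/465⌋ − ⌊9451/465⌋ = 21 − 20 = 1
n=29: ⌊(30·334+99)/465⌋ − ⌊(29·334+99)/465⌋ = ⌊10119/465⌋ − ⌊9785/465⌋ = 21 − 21 = 0
n=30: ⌊(31·334+99)/465⌋ − ⌊(30·334+99)/465⌋ = ⌊10453/465⌋ − ⌊10119/465⌋ = 22 − 21 = 1
n=31: ⌊(32·334+99)/465⌋ − ⌊(31·334+99)/465⌋ = ⌊10787/465⌋ − ⌊10453/465⌋ = 23 − 22 = 1
n=32: ⌊(33·334+99)/465⌋ − ⌊(32·334+99)/465⌋ = ⌊11121/465⌋ − ⌊10787/465⌋ = 23 − 23 = 0
n=33: ⌊(34·334+99)/465⌋ − ⌊(33·334+99)/465⌋ = ⌊11455/465⌋ − ⌊11121/465⌋ = 24 − 23 = 1
n=34: ⌊(35·334+99)/465⌋ − ⌊(34·334+99)/465⌋ = ⌊11789/465⌋ − ⌊11455/465⌋ = 25 − 24 = 1
n=35: ⌊(36·334+99)/465⌋ − ⌊(35·334+99)/465⌋ = ⌊12123/465⌋ − ⌊11789/465⌋ = 26 − 25 = 1
n=36: ⌊(37·334+99)/465⌋ − ⌊(36·334+99)/465⌋ = ⌊12457/465⌋ − ⌊12123/465⌋ = 26 − 26 = 0
n=37: ⌊(38·334+99)/465⌋ − ⌊(37·334+99)/465⌋ = ⌊12791/465⌋ − ⌊12457/465⌋ = 27 − 26 = 1
n=38: ⌊(39·334+99)/465⌋ − ⌊(38·334+99)/465⌋ = ⌊13125/465⌋ − ⌊12791/465⌋ = 28 − 27 = 1
n=39: ⌊(40·334+99)/465⌋ − ⌊(39·334+99)/465⌋ = ⌊13459/465⌋ − ⌊13125/465⌋ = 28 − 28 = 0
n=40: ⌊(41·334+99)/465⌋ − ⌊(40·334+99)/465⌋ = ⌊13793/465⌋ − ⌊13459/465⌋ = 29 − 28 = 1
n=41: ⌊(42·334+99)/465⌋ − ⌊(41·334+99)/465⌋ = ⌊14127/465⌋ − ⌊13793/465⌋ = 30 − 29 = 1
n=42: ⌊(43·334+99)/465⌋ − ⌊(42·334+99)/465⌋ = ⌊14461/465⌋ − ⌊14127/465⌋ = 31 − 30 = 1
n=43: ⌊(44·334+99)/465⌋ − ⌊(43·334+99)/465⌋ = ⌊14795/465⌋ − ⌊14461/465⌋ = 31 − 31 = 0
n=44: ⌊(45·334+99)/465⌋ − ⌊(44·334+99)/465⌋ = ⌊15129/465⌋ − ⌊14795/465⌋ = 32 − 31 = 1
n=45: ⌊(46·334+99)/465⌋ − ⌊(45·334+99)/465⌋ = ⌊15463/465⌋ − ⌊15129/465⌋ = 33 − 32 = 1
n=46: ⌊(47·334+99)/465⌋ − ⌊(46·334+99)/465⌋ = ⌊15797/465⌋ − ⌊15463/465⌋ = 33 − 33 = 0
n=47: ⌊(48·334+99)/465⌋ − ⌊(47·334+99)/465⌋ = ⌊16131/465⌋ − ⌊15797/465⌋ = 34 − 33 = 1
n=48: ⌊(49·334+99)/465⌋ − ⌊(48·334+99)/465⌋ = ⌊16465/465⌋ − ⌊16131/465⌋ = 35 − 34 = 1
n=49: ⌊(50·334+99)/465⌋ − ⌊(49·334+99)/465⌋ = ⌊16799/465⌋ − ⌊16465/465⌋ = 36 − 35 = 1
n=50: ⌊(51·334+99)/465⌋ − ⌊(50·334+99)/465⌋ = ⌊17133/465⌋ − ⌊16799/465⌋ = 36 − 36 = 0
n=51: ⌊(52·334+99)/465⌋ − ⌊(51·334+99)/465⌋ = ⌊17467/465⌋ − ⌊17133/465⌋ = 37 − 36 = 1
n=52: ⌊(53·334+99)/465⌋ − ⌊(52·334+99)/465⌋ = ⌊17801/465⌋ − ⌊17467/465⌋ = 38 − 37 = 1
n=53: ⌊(54·334+99)/465⌋ − ⌊(53·334+99)/465⌋ = ⌊18135/465⌋ − ⌊17801/465⌋ = 39 − 38 = 1
n=54: ⌊(55·334+99)/465⌋ − ⌊(54·334+99)/465⌋ = ⌊18469/465⌋ − ⌊18135/465⌋ = 39 − 39 = 0
n=55: ⌊(56·334+99)/465⌋ − ⌊(55·334+99)/465⌋ = ⌊18803/465⌋ − ⌊18469/465⌋ = 40 − 39 = 1
n=56: ⌊(57·334+99)/465⌋ − ⌊(56·334+99)/465⌋ = ⌊19137/465⌋ − ⌊18803/465⌋ = 41 − 40 = 1
n=57: ⌊(58·334+99)/465⌋ − ⌊(57·334+99)/465⌋ = ⌊19471/465⌋ − ⌊19137/465⌋ = 41 − 41 = 0
n=58: ⌊(59·334+99)/465⌋ − ⌊(58·334+99)/465⌋ = ⌊19805/465⌋ − ⌊19471/465⌋ = 42 − 41 = 1
n=59: ⌊(60·334+99)/465⌋ − ⌊(59·334+99)/465⌋ = ⌊20139/465⌋ − ⌊19805/465⌋ = 43 − 42 = 1
n=60: ⌊(61·334+99)/465⌋ − ⌊(60·334+99)/465⌋ = ⌊20473/465⌋ − ⌊20139/465⌋ = 44 − 43 = 1
n=61: ⌊(62·334+99)/465⌋ − ⌊(61·334+99)/465⌋ = ⌊20807/465⌋ − ⌊20473/465⌋ = 44 − 44 = 0
n=62: ⌊(63·334+99)/465⌋ − ⌊(62·334+99)/465⌋ = ⌊21141/465⌋ − ⌊20807/465⌋ = 45 − 44 = 1
n=63: ⌊(64·334+99)/465⌋ − ⌊(63·334+99)/465⌋ = ⌊21475/465⌋ − ⌊21141/465⌋ = 46 − 45 = 1
n=64: ⌊(65·334+99)/465⌋ − ⌊(64·334+99)/465⌋ = ⌊21809/465⌋ − ⌊21475/465⌋ = 46 − 46 = 0
n=65: ⌊(66·334+99)/465⌋ − ⌊(65·334+99)/465⌋ = ⌊22143/465⌋ − ⌊21809/465⌋ = 47 − 46 = 1
n=66: ⌊(67·334+99)/465⌋ − ⌊(66·334+99)/465⌋ = ⌊22477/465⌋ − ⌊22143/465⌋ = 48 − 47 = 1
n=67: ⌊(68·334+99)/465⌋ − ⌊(67·334+99)/465⌋ = ⌊22811/465⌋ − ⌊22477/465⌋ = 49 − 48 = 1
n=68: ⌊(69·334+99)/465⌋ − ⌊(68·334+99)/465⌋ = ⌊23145/465⌋ − ⌊22811/465⌋ = 49 − 49 = 0
n=69: ⌊(70·334+99)/465⌋ − ⌊(69·334+99)/465⌋ = ⌊23479/465⌋ − ⌊23145/465⌋ = 50 − 49 = 1
n=70: ⌊(71·334+99)/465⌋ − ⌊(70·334+99)/465⌋ = ⌊23813/465⌋ − ⌊23479/465⌋ = 51 − 50 = 1
n=71: ⌊(72·334+99)/465⌋ − ⌊(71·334+99)/465⌋ = ⌊24147/465⌋ − ⌊23813/465⌋ = 51 − 51 = 0
n=72: ⌊(73·334+99)/465⌋ − ⌊(72·334+99)/465⌋ = ⌊24481/465⌋ − ⌊24147/465⌋ = 52 − 51 = 1
n=73: ⌊(74·334+99)/465⌋ − ⌊(73·334+99)/465⌋ = ⌊24815/465⌋ − ⌊24481/465⌋ = 53 − 52 = 1
n=74: ⌊(75·334+99)/465⌋ − ⌊(74·334+99)/465⌋ = ⌊25149/465⌋ − ⌊24815/465⌋ = 54 − 53 = 1
n=75: ⌊(76·334+99)/465⌋ − ⌊(75·334+99)/465⌋ = ⌊25483/465⌋ − ⌊25149/465⌋ = 54 − 54 = 0
n=76: ⌊(77·334+99)/465⌋ − ⌊(76·334+99)/465⌋ = ⌊25817/465⌋ − ⌊25483/465⌋ = 55 − 54 = 1
n=77: ⌊(78·334+99)/465⌋ − ⌊(77·334+99)/465⌋ = ⌊26151/465⌋ − ⌊25817/465⌋ = 56 − 55 = 1
n=78: ⌊(79·334+99)/465⌋ − ⌊(78·334+99)/465⌋ = ⌊26485/465⌋ − ⌊26151/465⌋ = 56 − 56 = 0
n=79: ⌊(80·334+99)/465⌋ − ⌊(79·334+99)/465⌋ = ⌊26819/465⌋ − ⌊26485/465⌋ = 57 − 56 = 1
n=80: ⌊(81·334+99)/465⌋ − ⌊(80·334+99)/465⌋ = ⌊27153/465⌋ − ⌊26819/465⌋ = 58 − 57 = 1

011101101110110111011101101110110111011011101101110111011011101101110110111011011


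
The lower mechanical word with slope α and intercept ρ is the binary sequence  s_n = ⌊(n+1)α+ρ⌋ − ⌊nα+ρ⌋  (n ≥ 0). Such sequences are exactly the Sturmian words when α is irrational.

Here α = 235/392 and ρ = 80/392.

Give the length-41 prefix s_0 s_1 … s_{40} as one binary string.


n=0: ⌊(1·235+80)/392⌋ − ⌊(0·235+80)/392⌋ = ⌊315/392⌋ − ⌊80/392⌋ = 0 − 0 = 0
n=1: ⌊(2·235+80)/392⌋ − ⌊(1·235+80)/392⌋ = ⌊550/392⌋ − ⌊315/392⌋ = 1 − 0 = 1
n=2: ⌊(3·235+80)/392⌋ − ⌊(2·235+80)/392⌋ = ⌊785/392⌋ − ⌊550/392⌋ = 2 − 1 = 1
n=3: ⌊(4·235+80)/392⌋ − ⌊(3·235+80)/392⌋ = ⌊1020/392⌋ − ⌊785/392⌋ = 2 − 2 = 0
n=4: ⌊(5·235+80)/392⌋ − ⌊(4·235+80)/392⌋ = ⌊1255/392⌋ − ⌊1020/392⌋ = 3 − 2 = 1
n=5: ⌊(6·235+80)/392⌋ − ⌊(5·235+80)/392⌋ = ⌊1490/392⌋ − ⌊1255/392⌋ = 3 − 3 = 0
n=6: ⌊(7·235+80)/392⌋ − ⌊(6·235+80)/392⌋ = ⌊1725/392⌋ − ⌊1490/392⌋ = 4 − 3 = 1
n=7: ⌊(8·235+80)/392⌋ − ⌊(7·235+80)/392⌋ = ⌊1960/392⌋ − ⌊1725/392⌋ = 5 − 4 = 1
n=8: ⌊(9·235+80)/392⌋ − ⌊(8·235+80)/392⌋ = ⌊2195/392⌋ − ⌊1960/392⌋ = 5 − 5 = 0
n=9: ⌊(10·235+80)/392⌋ − ⌊(9·235+80)/392⌋ = ⌊2430/392⌋ − ⌊2195/392⌋ = 6 − 5 = 1
n=10: ⌊(11·235+80)/392⌋ − ⌊(10·235+80)/392⌋ = ⌊2665/392⌋ − ⌊2430/392⌋ = 6 − 6 = 0
n=11: ⌊(12·235+80)/392⌋ − ⌊(11·235+80)/392⌋ = ⌊2900/392⌋ − ⌊2665/392⌋ = 7 − 6 = 1
n=12: ⌊(13·235+80)/392⌋ − ⌊(12·235+80)/392⌋ = ⌊3135/392⌋ − ⌊2900/392⌋ = 7 − 7 = 0
n=13: ⌊(14·235+80)/392⌋ − ⌊(13·235+80)/392⌋ = ⌊3370/392⌋ − ⌊3135/392⌋ = 8 − 7 = 1
n=14: ⌊(15·235+80)/392⌋ − ⌊(14·235+80)/392⌋ = ⌊3605/392⌋ − ⌊3370/392⌋ = 9 − 8 = 1
n=15: ⌊(16·235+80)/392⌋ − ⌊(15·235+80)/392⌋ = ⌊3840/392⌋ − ⌊3605/392⌋ = 9 − 9 = 0
n=16: ⌊(17·235+80)/392⌋ − ⌊(16·235+80)/392⌋ = ⌊4075/392⌋ − ⌊3840/392⌋ = 10 − 9 = 1
n=17: ⌊(18·235+80)/392⌋ − ⌊(17·235+80)/392⌋ = ⌊4310/392⌋ − ⌊4075/392⌋ = 10 − 10 = 0
n=18: ⌊(19·235+80)/392⌋ − ⌊(18·235+80)/392⌋ = ⌊4545/392⌋ − ⌊4310/392⌋ = 11 − 10 = 1
n=19: ⌊(20·235+80)/392⌋ − ⌊(19·235+80)/392⌋ = ⌊4780/392⌋ − ⌊4545/392⌋ = 12 − 11 = 1
n=20: ⌊(21·235+80)/392⌋ − ⌊(20·235+80)/392⌋ = ⌊5015/392⌋ − ⌊4780/392⌋ = 12 − 12 = 0
n=21: ⌊(22·235+80)/392⌋ − ⌊(21·235+80)/392⌋ = ⌊5250/392⌋ − ⌊5015/392⌋ = 13 − 12 = 1
n=22: ⌊(23·235+80)/392⌋ − ⌊(22·235+80)/392⌋ = ⌊5485/392⌋ − ⌊5250/392⌋ = 13 − 13 = 0
n=23: ⌊(24·235+80)/392⌋ − ⌊(23·235+80)/392⌋ = ⌊5720/392⌋ − ⌊5485/392⌋ = 14 − 13 = 1
n=24: ⌊(25·235+80)/392⌋ − ⌊(24·235+80)/392⌋ = ⌊5955/392⌋ − ⌊5720/392⌋ = 15 − 14 = 1
n=25: ⌊(26·235+80)/392⌋ − ⌊(25·235+80)/392⌋ = ⌊6190/392⌋ − ⌊5955/392⌋ = 15 − 15 = 0
n=26: ⌊(27·235+80)/392⌋ − ⌊(26·235+80)/392⌋ = ⌊6425/392⌋ − ⌊6190/392⌋ = 16 − 15 = 1
n=27: ⌊(28·235+80)/392⌋ − ⌊(27·235+80)/392⌋ = ⌊6660/392⌋ − ⌊6425/392⌋ = 16 − 16 = 0
n=28: ⌊(29·235+80)/392⌋ − ⌊(28·235+80)/392⌋ = ⌊6895/392⌋ − ⌊6660/392⌋ = 17 − 16 = 1
n=29: ⌊(30·235+80)/392⌋ − ⌊(29·235+80)/392⌋ = ⌊7130/392⌋ − ⌊6895/392⌋ = 18 − 17 = 1
n=30: ⌊(31·235+80)/392⌋ − ⌊(30·235+80)/392⌋ = ⌊7365/392⌋ − ⌊7130/392⌋ = 18 − 18 = 0
n=31: ⌊(32·235+80)/392⌋ − ⌊(31·235+80)/392⌋ = ⌊7600/392⌋ − ⌊7365/392⌋ = 19 − 18 = 1
n=32: ⌊(33·235+80)/392⌋ − ⌊(32·235+80)/392⌋ = ⌊7835/392⌋ − ⌊7600/392⌋ = 19 − 19 = 0
n=33: ⌊(34·235+80)/392⌋ − ⌊(33·235+80)/392⌋ = ⌊8070/392⌋ − ⌊7835/392⌋ = 20 − 19 = 1
n=34: ⌊(35·235+80)/392⌋ − ⌊(34·235+80)/392⌋ = ⌊8305/392⌋ − ⌊8070/392⌋ = 21 − 20 = 1
n=35: ⌊(36·235+80)/392⌋ − ⌊(35·235+80)/392⌋ = ⌊8540/392⌋ − ⌊8305/392⌋ = 21 − 21 = 0
n=36: ⌊(37·235+80)/392⌋ − ⌊(36·235+80)/392⌋ = ⌊8775/392⌋ − ⌊8540/392⌋ = 22 − 21 = 1
n=37: ⌊(38·235+80)/392⌋ − ⌊(37·235+80)/392⌋ = ⌊9010/392⌋ − ⌊8775/392⌋ = 22 − 22 = 0
n=38: ⌊(39·235+80)/392⌋ − ⌊(38·235+80)/392⌋ = ⌊9245/392⌋ − ⌊9010/392⌋ = 23 − 22 = 1
n=39: ⌊(40·235+80)/392⌋ − ⌊(39·235+80)/392⌋ = ⌊9480/392⌋ − ⌊9245/392⌋ = 24 − 23 = 1
n=40: ⌊(41·235+80)/392⌋ − ⌊(40·235+80)/392⌋ = ⌊9715/392⌋ − ⌊9480/392⌋ = 24 − 24 = 0

01101011010101101011010110101101011010110


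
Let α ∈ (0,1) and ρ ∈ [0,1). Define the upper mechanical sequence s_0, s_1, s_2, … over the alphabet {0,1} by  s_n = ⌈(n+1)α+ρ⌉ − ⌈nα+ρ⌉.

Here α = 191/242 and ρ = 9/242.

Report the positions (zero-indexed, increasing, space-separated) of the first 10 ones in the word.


n=0: ⌈200/242⌉−⌈9/242⌉ = 1−1 = 0
n=1: ⌈391/242⌉−⌈200/242⌉ = 2−1 = 1  ← one
n=2: ⌈582/242⌉−⌈391/242⌉ = 3−2 = 1  ← one
n=3: ⌈773/242⌉−⌈582/242⌉ = 4−3 = 1  ← one
n=4: ⌈964/242⌉−⌈773/242⌉ = 4−4 = 0
n=5: ⌈1155/242⌉−⌈964/242⌉ = 5−4 = 1  ← one
n=6: ⌈1346/242⌉−⌈1155/242⌉ = 6−5 = 1  ← one
n=7: ⌈1537/242⌉−⌈1346/242⌉ = 7−6 = 1  ← one
n=8: ⌈1728/242⌉−⌈1537/242⌉ = 8−7 = 1  ← one
n=9: ⌈1919/242⌉−⌈1728/242⌉ = 8−8 = 0
n=10: ⌈2110/242⌉−⌈1919/242⌉ = 9−8 = 1  ← one
n=11: ⌈2301/242⌉−⌈2110/242⌉ = 10−9 = 1  ← one
n=12: ⌈2492/242⌉−⌈2301/242⌉ = 11−10 = 1  ← one
positions of the first 10 ones: 1 2 3 5 6 7 8 10 11 12

1 2 3 5 6 7 8 10 11 12


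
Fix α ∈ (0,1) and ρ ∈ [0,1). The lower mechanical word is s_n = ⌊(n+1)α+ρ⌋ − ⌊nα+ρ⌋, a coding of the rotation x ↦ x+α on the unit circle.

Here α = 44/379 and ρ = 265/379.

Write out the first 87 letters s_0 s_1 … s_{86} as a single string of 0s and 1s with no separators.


n=0: ⌊(1·44+265)/379⌋ − ⌊(0·44+265)/379⌋ = ⌊309/379⌋ − ⌊265/379⌋ = 0 − 0 = 0
n=1: ⌊(2·44+265)/379⌋ − ⌊(1·44+265)/379⌋ = ⌊353/379⌋ − ⌊309/379⌋ = 0 − 0 = 0
n=2: ⌊(3·44+265)/379⌋ − ⌊(2·44+265)/379⌋ = ⌊397/379⌋ − ⌊353/379⌋ = 1 − 0 = 1
n=3: ⌊(4·44+265)/379⌋ − ⌊(3·44+265)/379⌋ = ⌊441/379⌋ − ⌊397/379⌋ = 1 − 1 = 0
n=4: ⌊(5·44+265)/379⌋ − ⌊(4·44+265)/379⌋ = ⌊485/379⌋ − ⌊441/379⌋ = 1 − 1 = 0
n=5: ⌊(6·44+265)/379⌋ − ⌊(5·44+265)/379⌋ = ⌊529/379⌋ − ⌊485/379⌋ = 1 − 1 = 0
n=6: ⌊(7·44+265)/379⌋ − ⌊(6·44+265)/379⌋ = ⌊573/379⌋ − ⌊529/379⌋ = 1 − 1 = 0
n=7: ⌊(8·44+265)/379⌋ − ⌊(7·44+265)/379⌋ = ⌊617/379⌋ − ⌊573/379⌋ = 1 − 1 = 0
n=8: ⌊(9·44+265)/379⌋ − ⌊(8·44+265)/379⌋ = ⌊661/379⌋ − ⌊617/379⌋ = 1 − 1 = 0
n=9: ⌊(10·44+265)/379⌋ − ⌊(9·44+265)/379⌋ = ⌊705/379⌋ − ⌊661/379⌋ = 1 − 1 = 0
n=10: ⌊(11·44+265)/379⌋ − ⌊(10·44+265)/379⌋ = ⌊749/379⌋ − ⌊705/379⌋ = 1 − 1 = 0
n=11: ⌊(12·44+265)/379⌋ − ⌊(11·44+265)/379⌋ = ⌊793/379⌋ − ⌊749/379⌋ = 2 − 1 = 1
n=12: ⌊(13·44+265)/379⌋ − ⌊(12·44+265)/379⌋ = ⌊837/379⌋ − ⌊793/379⌋ = 2 − 2 = 0
n=13: ⌊(14·44+265)/379⌋ − ⌊(13·44+265)/379⌋ = ⌊881/379⌋ − ⌊837/379⌋ = 2 − 2 = 0
n=14: ⌊(15·44+265)/379⌋ − ⌊(14·44+265)/379⌋ = ⌊925/379⌋ − ⌊881/379⌋ = 2 − 2 = 0
n=15: ⌊(16·44+265)/379⌋ − ⌊(15·44+265)/379⌋ = ⌊969/379⌋ − ⌊925/379⌋ = 2 − 2 = 0
n=16: ⌊(17·44+265)/379⌋ − ⌊(16·44+265)/379⌋ = ⌊1013/379⌋ − ⌊969/379⌋ = 2 − 2 = 0
n=17: ⌊(18·44+265)/379⌋ − ⌊(17·44+265)/379⌋ = ⌊1057/379⌋ − ⌊1013/379⌋ = 2 − 2 = 0
n=18: ⌊(19·44+265)/379⌋ − ⌊(18·44+265)/379⌋ = ⌊1101/379⌋ − ⌊1057/379⌋ = 2 − 2 = 0
n=19: ⌊(20·44+265)/379⌋ − ⌊(19·44+265)/379⌋ = ⌊1145/379⌋ − ⌊1101/379⌋ = 3 − 2 = 1
n=20: ⌊(21·44+265)/379⌋ − ⌊(20·44+265)/379⌋ = ⌊1189/379⌋ − ⌊1145/379⌋ = 3 − 3 = 0
n=21: ⌊(22·44+265)/379⌋ − ⌊(21·44+265)/379⌋ = ⌊1233/379⌋ − ⌊1189/379⌋ = 3 − 3 = 0
n=22: ⌊(23·44+265)/379⌋ − ⌊(22·44+265)/379⌋ = ⌊1277/379⌋ − ⌊1233/379⌋ = 3 − 3 = 0
n=23: ⌊(24·44+265)/379⌋ − ⌊(23·44+265)/379⌋ = ⌊1321/379⌋ − ⌊1277/379⌋ = 3 − 3 = 0
n=24: ⌊(25·44+265)/379⌋ − ⌊(24·44+265)/379⌋ = ⌊1365/379⌋ − ⌊1321/379⌋ = 3 − 3 = 0
n=25: ⌊(26·44+265)/379⌋ − ⌊(25·44+265)/379⌋ = ⌊1409/379⌋ − ⌊1365/379⌋ = 3 − 3 = 0
n=26: ⌊(27·44+265)/379⌋ − ⌊(26·44+265)/379⌋ = ⌊1453/379⌋ − ⌊1409/379⌋ = 3 − 3 = 0
n=27: ⌊(28·44+265)/379⌋ − ⌊(27·44+265)/379⌋ = ⌊1497/379⌋ − ⌊1453/379⌋ = 3 − 3 = 0
n=28: ⌊(29·44+265)/379⌋ − ⌊(28·44+265)/379⌋ = ⌊1541/379⌋ − ⌊1497/379⌋ = 4 − 3 = 1
n=29: ⌊(30·44+265)/379⌋ − ⌊(29·44+265)/379⌋ = ⌊1585/379⌋ − ⌊1541/379⌋ = 4 − 4 = 0
n=30: ⌊(31·44+265)/379⌋ − ⌊(30·44+265)/379⌋ = ⌊1629/379⌋ − ⌊1585/379⌋ = 4 − 4 = 0
n=31: ⌊(32·44+265)/379⌋ − ⌊(31·44+265)/379⌋ = ⌊1673/379⌋ − ⌊1629/379⌋ = 4 − 4 = 0
n=32: ⌊(33·44+265)/379⌋ − ⌊(32·44+265)/379⌋ = ⌊1717/379⌋ − ⌊1673/379⌋ = 4 − 4 = 0
n=33: ⌊(34·44+265)/379⌋ − ⌊(33·44+265)/379⌋ = ⌊1761/379⌋ − ⌊1717/379⌋ = 4 − 4 = 0
n=34: ⌊(35·44+265)/379⌋ − ⌊(34·44+265)/379⌋ = ⌊1805/379⌋ − ⌊1761/379⌋ = 4 − 4 = 0
n=35: ⌊(36·44+265)/379⌋ − ⌊(35·44+265)/379⌋ = ⌊1849/379⌋ − ⌊1805/379⌋ = 4 − 4 = 0
n=36: ⌊(37·44+265)/379⌋ − ⌊(36·44+265)/379⌋ = ⌊1893/379⌋ − ⌊1849/379⌋ = 4 − 4 = 0
n=37: ⌊(38·44+265)/379⌋ − ⌊(37·44+265)/379⌋ = ⌊1937/379⌋ − ⌊1893/379⌋ = 5 − 4 = 1
n=38: ⌊(39·44+265)/379⌋ − ⌊(38·44+265)/379⌋ = ⌊1981/379⌋ − ⌊1937/379⌋ = 5 − 5 = 0
n=39: ⌊(40·44+265)/379⌋ − ⌊(39·44+265)/379⌋ = ⌊2025/379⌋ − ⌊1981/379⌋ = 5 − 5 = 0
n=40: ⌊(41·44+265)/379⌋ − ⌊(40·44+265)/379⌋ = ⌊2069/379⌋ − ⌊2025/379⌋ = 5 − 5 = 0
n=41: ⌊(42·44+265)/379⌋ − ⌊(41·44+265)/379⌋ = ⌊2113/379⌋ − ⌊2069/379⌋ = 5 − 5 = 0
n=42: ⌊(43·44+265)/379⌋ − ⌊(42·44+265)/379⌋ = ⌊2157/379⌋ − ⌊2113/379⌋ = 5 − 5 = 0
n=43: ⌊(44·44+265)/379⌋ − ⌊(43·44+265)/379⌋ = ⌊2201/379⌋ − ⌊2157/379⌋ = 5 − 5 = 0
n=44: ⌊(45·44+265)/379⌋ − ⌊(44·44+265)/379⌋ = ⌊2245/379⌋ − ⌊2201/379⌋ = 5 − 5 = 0
n=45: ⌊(46·44+265)/379⌋ − ⌊(45·44+265)/379⌋ = ⌊2289/379⌋ − ⌊2245/379⌋ = 6 − 5 = 1
n=46: ⌊(47·44+265)/379⌋ − ⌊(46·44+265)/379⌋ = ⌊2333/379⌋ − ⌊2289/379⌋ = 6 − 6 = 0
n=47: ⌊(48·44+265)/379⌋ − ⌊(47·44+265)/379⌋ = ⌊2377/379⌋ − ⌊2333/379⌋ = 6 − 6 = 0
n=48: ⌊(49·44+265)/379⌋ − ⌊(48·44+265)/379⌋ = ⌊2421/379⌋ − ⌊2377/379⌋ = 6 − 6 = 0
n=49: ⌊(50·44+265)/379⌋ − ⌊(49·44+265)/379⌋ = ⌊2465/379⌋ − ⌊2421/379⌋ = 6 − 6 = 0
n=50: ⌊(51·44+265)/379⌋ − ⌊(50·44+265)/379⌋ = ⌊2509/379⌋ − ⌊2465/379⌋ = 6 − 6 = 0
n=51: ⌊(52·44+265)/379⌋ − ⌊(51·44+265)/379⌋ = ⌊2553/379⌋ − ⌊2509/379⌋ = 6 − 6 = 0
n=52: ⌊(53·44+265)/379⌋ − ⌊(52·44+265)/379⌋ = ⌊2597/379⌋ − ⌊2553/379⌋ = 6 − 6 = 0
n=53: ⌊(54·44+265)/379⌋ − ⌊(53·44+265)/379⌋ = ⌊2641/379⌋ − ⌊2597/379⌋ = 6 − 6 = 0
n=54: ⌊(55·44+265)/379⌋ − ⌊(54·44+265)/379⌋ = ⌊2685/379⌋ − ⌊2641/379⌋ = 7 − 6 = 1
n=55: ⌊(56·44+265)/379⌋ − ⌊(55·44+265)/379⌋ = ⌊2729/379⌋ − ⌊2685/379⌋ = 7 − 7 = 0
n=56: ⌊(57·44+265)/379⌋ − ⌊(56·44+265)/379⌋ = ⌊2773/379⌋ − ⌊2729/379⌋ = 7 − 7 = 0
n=57: ⌊(58·44+265)/379⌋ − ⌊(57·44+265)/379⌋ = ⌊2817/379⌋ − ⌊2773/379⌋ = 7 − 7 = 0
n=58: ⌊(59·44+265)/379⌋ − ⌊(58·44+265)/379⌋ = ⌊2861/379⌋ − ⌊2817/379⌋ = 7 − 7 = 0
n=59: ⌊(60·44+265)/379⌋ − ⌊(59·44+265)/379⌋ = ⌊2905/379⌋ − ⌊2861/379⌋ = 7 − 7 = 0
n=60: ⌊(61·44+265)/379⌋ − ⌊(60·44+265)/379⌋ = ⌊2949/379⌋ − ⌊2905/379⌋ = 7 − 7 = 0
n=61: ⌊(62·44+265)/379⌋ − ⌊(61·44+265)/379⌋ = ⌊2993/379⌋ − ⌊2949/379⌋ = 7 − 7 = 0
n=62: ⌊(63·44+265)/379⌋ − ⌊(62·44+265)/379⌋ = ⌊3037/379⌋ − ⌊2993/379⌋ = 8 − 7 = 1
n=63: ⌊(64·44+265)/379⌋ − ⌊(63·44+265)/379⌋ = ⌊3081/379⌋ − ⌊3037/379⌋ = 8 − 8 = 0
n=64: ⌊(65·44+265)/379⌋ − ⌊(64·44+265)/379⌋ = ⌊3125/379⌋ − ⌊3081/379⌋ = 8 − 8 = 0
n=65: ⌊(66·44+265)/379⌋ − ⌊(65·44+265)/379⌋ = ⌊3169/379⌋ − ⌊3125/379⌋ = 8 − 8 = 0
n=66: ⌊(67·44+265)/379⌋ − ⌊(66·44+265)/379⌋ = ⌊3213/379⌋ − ⌊3169/379⌋ = 8 − 8 = 0
n=67: ⌊(68·44+265)/379⌋ − ⌊(67·44+265)/379⌋ = ⌊3257/379⌋ − ⌊3213/379⌋ = 8 − 8 = 0
n=68: ⌊(69·44+265)/379⌋ − ⌊(68·44+265)/379⌋ = ⌊3301/379⌋ − ⌊3257/379⌋ = 8 − 8 = 0
n=69: ⌊(70·44+265)/379⌋ − ⌊(69·44+265)/379⌋ = ⌊3345/379⌋ − ⌊3301/379⌋ = 8 − 8 = 0
n=70: ⌊(71·44+265)/379⌋ − ⌊(70·44+265)/379⌋ = ⌊3389/379⌋ − ⌊3345/379⌋ = 8 − 8 = 0
n=71: ⌊(72·44+265)/379⌋ − ⌊(71·44+265)/379⌋ = ⌊3433/379⌋ − ⌊3389/379⌋ = 9 − 8 = 1
n=72: ⌊(73·44+265)/379⌋ − ⌊(72·44+265)/379⌋ = ⌊3477/379⌋ − ⌊3433/379⌋ = 9 − 9 = 0
n=73: ⌊(74·44+265)/379⌋ − ⌊(73·44+265)/379⌋ = ⌊3521/379⌋ − ⌊3477/379⌋ = 9 − 9 = 0
n=74: ⌊(75·44+265)/379⌋ − ⌊(74·44+265)/379⌋ = ⌊3565/379⌋ − ⌊3521/379⌋ = 9 − 9 = 0
n=75: ⌊(76·44+265)/379⌋ − ⌊(75·44+265)/379⌋ = ⌊3609/379⌋ − ⌊3565/379⌋ = 9 − 9 = 0
n=76: ⌊(77·44+265)/379⌋ − ⌊(76·44+265)/379⌋ = ⌊3653/379⌋ − ⌊3609/379⌋ = 9 − 9 = 0
n=77: ⌊(78·44+265)/379⌋ − ⌊(77·44+265)/379⌋ = ⌊3697/379⌋ − ⌊3653/379⌋ = 9 − 9 = 0
n=78: ⌊(79·44+265)/379⌋ − ⌊(78·44+265)/379⌋ = ⌊3741/379⌋ − ⌊3697/379⌋ = 9 − 9 = 0
n=79: ⌊(80·44+265)/379⌋ − ⌊(79·44+265)/379⌋ = ⌊3785/379⌋ − ⌊3741/379⌋ = 9 − 9 = 0
n=80: ⌊(81·44+265)/379⌋ − ⌊(80·44+265)/379⌋ = ⌊3829/379⌋ − ⌊3785/379⌋ = 10 − 9 = 1
n=81: ⌊(82·44+265)/379⌋ − ⌊(81·44+265)/379⌋ = ⌊3873/379⌋ − ⌊3829/379⌋ = 10 − 10 = 0
n=82: ⌊(83·44+265)/379⌋ − ⌊(82·44+265)/379⌋ = ⌊3917/379⌋ − ⌊3873/379⌋ = 10 − 10 = 0
n=83: ⌊(84·44+265)/379⌋ − ⌊(83·44+265)/379⌋ = ⌊3961/379⌋ − ⌊3917/379⌋ = 10 − 10 = 0
n=84: ⌊(85·44+265)/379⌋ − ⌊(84·44+265)/379⌋ = ⌊4005/379⌋ − ⌊3961/379⌋ = 10 − 10 = 0
n=85: ⌊(86·44+265)/379⌋ − ⌊(85·44+265)/379⌋ = ⌊4049/379⌋ − ⌊4005/379⌋ = 10 − 10 = 0
n=86: ⌊(87·44+265)/379⌋ − ⌊(86·44+265)/379⌋ = ⌊4093/379⌋ − ⌊4049/379⌋ = 10 − 10 = 0

001000000001000000010000000010000000010000000100000000100000001000000001000000001000000


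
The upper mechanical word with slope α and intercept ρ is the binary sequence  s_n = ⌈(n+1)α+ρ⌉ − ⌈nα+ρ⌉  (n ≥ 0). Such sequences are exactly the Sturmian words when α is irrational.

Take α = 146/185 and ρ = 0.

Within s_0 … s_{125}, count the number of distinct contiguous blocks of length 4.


5

t_n = ⌈(n·146)/185⌉ for n = 0 … 126:
  n=0…9: ⌈0/185⌉=0 ⌈146/185⌉=1 ⌈292/185⌉=2 ⌈438/185⌉=3 ⌈584/185⌉=4 ⌈730/185⌉=4 ⌈876/185⌉=5 ⌈1022/185⌉=6 ⌈1168/185⌉=7 ⌈1314/185⌉=8
  n=10…19: ⌈1460/185⌉=8 ⌈1606/185⌉=9 ⌈1752/185⌉=10 ⌈1898/185⌉=11 ⌈2044/185⌉=12 ⌈2190/185⌉=12 ⌈2336/185⌉=13 ⌈2482/185⌉=14 ⌈2628/185⌉=15 ⌈2774/185⌉=15
  n=20…29: ⌈2920/185⌉=16 ⌈3066/185⌉=17 ⌈3212/185⌉=18 ⌈3358/185⌉=19 ⌈3504/185⌉=19 ⌈3650/185⌉=20 ⌈3796/185⌉=21 ⌈3942/185⌉=22 ⌈4088/185⌉=23 ⌈4234/185⌉=23
  n=30…39: ⌈4380/185⌉=24 ⌈4526/185⌉=25 ⌈4672/185⌉=26 ⌈4818/185⌉=27 ⌈4964/185⌉=27 ⌈5110/185⌉=28 ⌈5256/185⌉=29 ⌈5402/185⌉=30 ⌈5548/185⌉=30 ⌈5694/185⌉=31
  n=40…49: ⌈5840/185⌉=32 ⌈5986/185⌉=33 ⌈6132/185⌉=34 ⌈6278/185⌉=34 ⌈6424/185⌉=35 ⌈6570/185⌉=36 ⌈6716/185⌉=37 ⌈6862/185⌉=38 ⌈7008/185⌉=38 ⌈7154/185⌉=39
  n=50…59: ⌈7300/185⌉=40 ⌈7446/185⌉=41 ⌈7592/185⌉=42 ⌈7738/185⌉=42 ⌈7884/185⌉=43 ⌈8030/185⌉=44 ⌈8176/185⌉=45 ⌈8322/185⌉=45 ⌈8468/185⌉=46 ⌈8614/185⌉=47
  n=60…69: ⌈8760/185⌉=48 ⌈8906/185⌉=49 ⌈9052/185⌉=49 ⌈9198/185⌉=50 ⌈9344/185⌉=51 ⌈9490/185⌉=52 ⌈9636/185⌉=53 ⌈9782/185⌉=53 ⌈9928/185⌉=54 ⌈10074/185⌉=55
  n=70…79: ⌈10220/185⌉=56 ⌈10366/185⌉=57 ⌈10512/185⌉=57 ⌈10658/185⌉=58 ⌈10804/185⌉=59 ⌈10950/185⌉=60 ⌈11096/185⌉=60 ⌈11242/185⌉=61 ⌈11388/185⌉=62 ⌈11534/185⌉=63
  n=80…89: ⌈11680/185⌉=64 ⌈11826/185⌉=64 ⌈11972/185⌉=65 ⌈12118/185⌉=66 ⌈12264/185⌉=67 ⌈12410/185⌉=68 ⌈12556/185⌉=68 ⌈12702/185⌉=69 ⌈12848/185⌉=70 ⌈12994/185⌉=71
  n=90…99: ⌈13140/185⌉=72 ⌈13286/185⌉=72 ⌈13432/185⌉=73 ⌈13578/185⌉=74 ⌈13724/185⌉=75 ⌈13870/185⌉=75 ⌈14016/185⌉=76 ⌈14162/185⌉=77 ⌈14308/185⌉=78 ⌈14454/185⌉=79
  n=100…109: ⌈14600/185⌉=79 ⌈14746/185⌉=80 ⌈14892/185⌉=81 ⌈15038/185⌉=82 ⌈15184/185⌉=83 ⌈15330/185⌉=83 ⌈15476/185⌉=84 ⌈15622/185⌉=85 ⌈15768/185⌉=86 ⌈15914/185⌉=87
  n=110…119: ⌈16060/185⌉=87 ⌈16206/185⌉=88 ⌈16352/185⌉=89 ⌈16498/185⌉=90 ⌈16644/185⌉=90 ⌈16790/185⌉=91 ⌈16936/185⌉=92 ⌈17082/185⌉=93 ⌈17228/185⌉=94 ⌈17374/185⌉=94
  n=120…126: ⌈17520/185⌉=95 ⌈17666/185⌉=96 ⌈17812/185⌉=97 ⌈17958/185⌉=98 ⌈18104/185⌉=98 ⌈18250/185⌉=99 ⌈18396/185⌉=100
s_n = t_(n+1) − t_n for n = 0 … 125 gives
prefix = 111101111011110111011110111101111011101111011110111101110111101111011110111011110111101111011101111011110111101110111101111011
slide a length-4 window over [0..3] … [122..125] (123 windows); first occurrence of each distinct factor:
  [  0..  3] 1111
  [  1..  4] 1110
  [  2..  5] 1101
  [  3..  6] 1011
  [  4..  7] 0111
  (the other 118 windows repeat one of these)
distinct factors: {0111, 1011, 1101, 1110, 1111}
count = 5  (Sturmian bound for length 4 is 5)


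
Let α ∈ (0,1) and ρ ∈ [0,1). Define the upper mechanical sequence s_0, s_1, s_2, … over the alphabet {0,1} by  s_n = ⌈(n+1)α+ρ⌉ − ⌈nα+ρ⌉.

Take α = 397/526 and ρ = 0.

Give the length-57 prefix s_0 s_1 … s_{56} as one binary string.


n=0: ⌈(1·397)/526⌉ − ⌈(0·397)/526⌉ = ⌈397/526⌉ − ⌈0/526⌉ = 1 − 0 = 1
n=1: ⌈(2·397)/526⌉ − ⌈(1·397)/526⌉ = ⌈794/526⌉ − ⌈397/526⌉ = 2 − 1 = 1
n=2: ⌈(3·397)/526⌉ − ⌈(2·397)/526⌉ = ⌈1191/526⌉ − ⌈794/526⌉ = 3 − 2 = 1
n=3: ⌈(4·397)/526⌉ − ⌈(3·397)/526⌉ = ⌈1588/526⌉ − ⌈1191/526⌉ = 4 − 3 = 1
n=4: ⌈(5·397)/526⌉ − ⌈(4·397)/526⌉ = ⌈1985/526⌉ − ⌈1588/526⌉ = 4 − 4 = 0
n=5: ⌈(6·397)/526⌉ − ⌈(5·397)/526⌉ = ⌈2382/526⌉ − ⌈1985/526⌉ = 5 − 4 = 1
n=6: ⌈(7·397)/526⌉ − ⌈(6·397)/526⌉ = ⌈2779/526⌉ − ⌈2382/526⌉ = 6 − 5 = 1
n=7: ⌈(8·397)/526⌉ − ⌈(7·397)/526⌉ = ⌈3176/526⌉ − ⌈2779/526⌉ = 7 − 6 = 1
n=8: ⌈(9·397)/526⌉ − ⌈(8·397)/526⌉ = ⌈3573/526⌉ − ⌈3176/526⌉ = 7 − 7 = 0
n=9: ⌈(10·397)/526⌉ − ⌈(9·397)/526⌉ = ⌈3970/526⌉ − ⌈3573/526⌉ = 8 − 7 = 1
n=10: ⌈(11·397)/526⌉ − ⌈(10·397)/526⌉ = ⌈4367/526⌉ − ⌈3970/526⌉ = 9 − 8 = 1
n=11: ⌈(12·397)/526⌉ − ⌈(11·397)/526⌉ = ⌈4764/526⌉ − ⌈4367/526⌉ = 10 − 9 = 1
n=12: ⌈(13·397)/526⌉ − ⌈(12·397)/526⌉ = ⌈5161/526⌉ − ⌈4764/526⌉ = 10 − 10 = 0
n=13: ⌈(14·397)/526⌉ − ⌈(13·397)/526⌉ = ⌈5558/526⌉ − ⌈5161/526⌉ = 11 − 10 = 1
n=14: ⌈(15·397)/526⌉ − ⌈(14·397)/526⌉ = ⌈5955/526⌉ − ⌈5558/526⌉ = 12 − 11 = 1
n=15: ⌈(16·397)/526⌉ − ⌈(15·397)/526⌉ = ⌈6352/526⌉ − ⌈5955/526⌉ = 13 − 12 = 1
n=16: ⌈(17·397)/526⌉ − ⌈(16·397)/526⌉ = ⌈6749/526⌉ − ⌈6352/526⌉ = 13 − 13 = 0
n=17: ⌈(18·397)/526⌉ − ⌈(17·397)/526⌉ = ⌈7146/526⌉ − ⌈6749/526⌉ = 14 − 13 = 1
n=18: ⌈(19·397)/526⌉ − ⌈(18·397)/526⌉ = ⌈7543/526⌉ − ⌈7146/526⌉ = 15 − 14 = 1
n=19: ⌈(20·397)/526⌉ − ⌈(19·397)/526⌉ = ⌈7940/526⌉ − ⌈7543/526⌉ = 16 − 15 = 1
n=20: ⌈(21·397)/526⌉ − ⌈(20·397)/526⌉ = ⌈8337/526⌉ − ⌈7940/526⌉ = 16 − 16 = 0
n=21: ⌈(22·397)/526⌉ − ⌈(21·397)/526⌉ = ⌈8734/526⌉ − ⌈8337/526⌉ = 17 − 16 = 1
n=22: ⌈(23·397)/526⌉ − ⌈(22·397)/526⌉ = ⌈9131/526⌉ − ⌈8734/526⌉ = 18 − 17 = 1
n=23: ⌈(24·397)/526⌉ − ⌈(23·397)/526⌉ = ⌈9528/526⌉ − ⌈9131/526⌉ = 19 − 18 = 1
n=24: ⌈(25·397)/526⌉ − ⌈(24·397)/526⌉ = ⌈9925/526⌉ − ⌈9528/526⌉ = 19 − 19 = 0
n=25: ⌈(26·397)/526⌉ − ⌈(25·397)/526⌉ = ⌈10322/526⌉ − ⌈9925/526⌉ = 20 − 19 = 1
n=26: ⌈(27·397)/526⌉ − ⌈(26·397)/526⌉ = ⌈10719/526⌉ − ⌈10322/526⌉ = 21 − 20 = 1
n=27: ⌈(28·397)/526⌉ − ⌈(27·397)/526⌉ = ⌈11116/526⌉ − ⌈10719/526⌉ = 22 − 21 = 1
n=28: ⌈(29·397)/526⌉ − ⌈(28·397)/526⌉ = ⌈11513/526⌉ − ⌈11116/526⌉ = 22 − 22 = 0
n=29: ⌈(30·397)/526⌉ − ⌈(29·397)/526⌉ = ⌈11910/526⌉ − ⌈11513/526⌉ = 23 − 22 = 1
n=30: ⌈(31·397)/526⌉ − ⌈(30·397)/526⌉ = ⌈12307/526⌉ − ⌈11910/526⌉ = 24 − 23 = 1
n=31: ⌈(32·397)/526⌉ − ⌈(31·397)/526⌉ = ⌈12704/526⌉ − ⌈12307/526⌉ = 25 − 24 = 1
n=32: ⌈(33·397)/526⌉ − ⌈(32·397)/526⌉ = ⌈13101/526⌉ − ⌈12704/526⌉ = 25 − 25 = 0
n=33: ⌈(34·397)/526⌉ − ⌈(33·397)/526⌉ = ⌈13498/526⌉ − ⌈13101/526⌉ = 26 − 25 = 1
n=34: ⌈(35·397)/526⌉ − ⌈(34·397)/526⌉ = ⌈13895/526⌉ − ⌈13498/526⌉ = 27 − 26 = 1
n=35: ⌈(36·397)/526⌉ − ⌈(35·397)/526⌉ = ⌈14292/526⌉ − ⌈13895/526⌉ = 28 − 27 = 1
n=36: ⌈(37·397)/526⌉ − ⌈(36·397)/526⌉ = ⌈14689/526⌉ − ⌈14292/526⌉ = 28 − 28 = 0
n=37: ⌈(38·397)/526⌉ − ⌈(37·397)/526⌉ = ⌈15086/526⌉ − ⌈14689/526⌉ = 29 − 28 = 1
n=38: ⌈(39·397)/526⌉ − ⌈(38·397)/526⌉ = ⌈15483/526⌉ − ⌈15086/526⌉ = 30 − 29 = 1
n=39: ⌈(40·397)/526⌉ − ⌈(39·397)/526⌉ = ⌈15880/526⌉ − ⌈15483/526⌉ = 31 − 30 = 1
n=40: ⌈(41·397)/526⌉ − ⌈(40·397)/526⌉ = ⌈16277/526⌉ − ⌈15880/526⌉ = 31 − 31 = 0
n=41: ⌈(42·397)/526⌉ − ⌈(41·397)/526⌉ = ⌈16674/526⌉ − ⌈16277/526⌉ = 32 − 31 = 1
n=42: ⌈(43·397)/526⌉ − ⌈(42·397)/526⌉ = ⌈17071/526⌉ − ⌈16674/526⌉ = 33 − 32 = 1
n=43: ⌈(44·397)/526⌉ − ⌈(43·397)/526⌉ = ⌈17468/526⌉ − ⌈17071/526⌉ = 34 − 33 = 1
n=44: ⌈(45·397)/526⌉ − ⌈(44·397)/526⌉ = ⌈17865/526⌉ − ⌈17468/526⌉ = 34 − 34 = 0
n=45: ⌈(46·397)/526⌉ − ⌈(45·397)/526⌉ = ⌈18262/526⌉ − ⌈17865/526⌉ = 35 − 34 = 1
n=46: ⌈(47·397)/526⌉ − ⌈(46·397)/526⌉ = ⌈18659/526⌉ − ⌈18262/526⌉ = 36 − 35 = 1
n=47: ⌈(48·397)/526⌉ − ⌈(47·397)/526⌉ = ⌈19056/526⌉ − ⌈18659/526⌉ = 37 − 36 = 1
n=48: ⌈(49·397)/526⌉ − ⌈(48·397)/526⌉ = ⌈19453/526⌉ − ⌈19056/526⌉ = 37 − 37 = 0
n=49: ⌈(50·397)/526⌉ − ⌈(49·397)/526⌉ = ⌈19850/526⌉ − ⌈19453/526⌉ = 38 − 37 = 1
n=50: ⌈(51·397)/526⌉ − ⌈(50·397)/526⌉ = ⌈20247/526⌉ − ⌈19850/526⌉ = 39 − 38 = 1
n=51: ⌈(52·397)/526⌉ − ⌈(51·397)/526⌉ = ⌈20644/526⌉ − ⌈20247/526⌉ = 40 − 39 = 1
n=52: ⌈(53·397)/526⌉ − ⌈(52·397)/526⌉ = ⌈21041/526⌉ − ⌈20644/526⌉ = 41 − 40 = 1
n=53: ⌈(54·397)/526⌉ − ⌈(53·397)/526⌉ = ⌈21438/526⌉ − ⌈21041/526⌉ = 41 − 41 = 0
n=54: ⌈(55·397)/526⌉ − ⌈(54·397)/526⌉ = ⌈21835/526⌉ − ⌈21438/526⌉ = 42 − 41 = 1
n=55: ⌈(56·397)/526⌉ − ⌈(55·397)/526⌉ = ⌈22232/526⌉ − ⌈21835/526⌉ = 43 − 42 = 1
n=56: ⌈(57·397)/526⌉ − ⌈(56·397)/526⌉ = ⌈22629/526⌉ − ⌈22232/526⌉ = 44 − 43 = 1

111101110111011101110111011101110111011101110111011110111


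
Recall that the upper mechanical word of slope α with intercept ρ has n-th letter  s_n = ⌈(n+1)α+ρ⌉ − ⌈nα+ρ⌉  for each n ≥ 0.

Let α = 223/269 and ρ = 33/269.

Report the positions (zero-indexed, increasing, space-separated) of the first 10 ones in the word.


n=0: ⌈256/269⌉−⌈33/269⌉ = 1−1 = 0
n=1: ⌈479/269⌉−⌈256/269⌉ = 2−1 = 1  ← one
n=2: ⌈702/269⌉−⌈479/269⌉ = 3−2 = 1  ← one
n=3: ⌈925/269⌉−⌈702/269⌉ = 4−3 = 1  ← one
n=4: ⌈1148/269⌉−⌈925/269⌉ = 5−4 = 1  ← one
n=5: ⌈1371/269⌉−⌈1148/269⌉ = 6−5 = 1  ← one
n=6: ⌈1594/269⌉−⌈1371/269⌉ = 6−6 = 0
n=7: ⌈1817/269⌉−⌈1594/269⌉ = 7−6 = 1  ← one
n=8: ⌈2040/269⌉−⌈1817/269⌉ = 8−7 = 1  ← one
n=9: ⌈2263/269⌉−⌈2040/269⌉ = 9−8 = 1  ← one
n=10: ⌈2486/269⌉−⌈2263/269⌉ = 10−9 = 1  ← one
n=11: ⌈2709/269⌉−⌈2486/269⌉ = 11−10 = 1  ← one
positions of the first 10 ones: 1 2 3 4 5 7 8 9 10 11

1 2 3 4 5 7 8 9 10 11


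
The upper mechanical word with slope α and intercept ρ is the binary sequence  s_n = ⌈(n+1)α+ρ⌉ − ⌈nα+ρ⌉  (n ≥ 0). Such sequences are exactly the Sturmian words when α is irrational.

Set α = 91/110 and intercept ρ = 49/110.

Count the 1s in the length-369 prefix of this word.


305

#1s = Σ_{n=0}^{368} s_n = Σ_{n=0}^{368} (⌈(n+1)α+ρ⌉ − ⌈nα+ρ⌉)
the sum telescopes: every ⌈nα+ρ⌉ with 0 < n < 369 appears once with + and once with −, leaving ⌈369α+ρ⌉ − ⌈0·α+ρ⌉
369α + ρ = (369·91 + 49) / 110 = 33628/110
ρ = 49/110
⌈33628/110⌉ = 306,  ⌈49/110⌉ = 1
#1s = 306 − 1 = 305


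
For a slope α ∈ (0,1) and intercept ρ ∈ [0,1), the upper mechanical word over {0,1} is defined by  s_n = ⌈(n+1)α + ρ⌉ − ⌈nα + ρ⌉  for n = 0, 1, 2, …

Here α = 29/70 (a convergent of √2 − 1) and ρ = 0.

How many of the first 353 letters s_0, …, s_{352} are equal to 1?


147

#1s = Σ_{n=0}^{352} s_n = Σ_{n=0}^{352} (⌈(n+1)α+ρ⌉ − ⌈nα+ρ⌉)
the sum telescopes: every ⌈nα+ρ⌉ with 0 < n < 353 appears once with + and once with −, leaving ⌈353α+ρ⌉ − ⌈0·α+ρ⌉
353α + ρ = (353·29) / 70 = 10237/70
ρ = 0/70
⌈10237/70⌉ = 147,  ⌈0/70⌉ = 0
#1s = 147 − 0 = 147


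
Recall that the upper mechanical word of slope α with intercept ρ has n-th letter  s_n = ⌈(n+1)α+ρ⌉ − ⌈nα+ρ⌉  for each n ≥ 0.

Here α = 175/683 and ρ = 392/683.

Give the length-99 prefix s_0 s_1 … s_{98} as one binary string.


n=0: ⌈(1·175+392)/683⌉ − ⌈(0·175+392)/683⌉ = ⌈567/683⌉ − ⌈392/683⌉ = 1 − 1 = 0
n=1: ⌈(2·175+392)/683⌉ − ⌈(1·175+392)/683⌉ = ⌈742/683⌉ − ⌈567/683⌉ = 2 − 1 = 1
n=2: ⌈(3·175+392)/683⌉ − ⌈(2·175+392)/683⌉ = ⌈917/683⌉ − ⌈742/683⌉ = 2 − 2 = 0
n=3: ⌈(4·175+392)/683⌉ − ⌈(3·175+392)/683⌉ = ⌈1092/683⌉ − ⌈917/683⌉ = 2 − 2 = 0
n=4: ⌈(5·175+392)/683⌉ − ⌈(4·175+392)/683⌉ = ⌈1267/683⌉ − ⌈1092/683⌉ = 2 − 2 = 0
n=5: ⌈(6·175+392)/683⌉ − ⌈(5·175+392)/683⌉ = ⌈1442/683⌉ − ⌈1267/683⌉ = 3 − 2 = 1
n=6: ⌈(7·175+392)/683⌉ − ⌈(6·175+392)/683⌉ = ⌈1617/683⌉ − ⌈1442/683⌉ = 3 − 3 = 0
n=7: ⌈(8·175+392)/683⌉ − ⌈(7·175+392)/683⌉ = ⌈1792/683⌉ − ⌈1617/683⌉ = 3 − 3 = 0
n=8: ⌈(9·175+392)/683⌉ − ⌈(8·175+392)/683⌉ = ⌈1967/683⌉ − ⌈1792/683⌉ = 3 − 3 = 0
n=9: ⌈(10·175+392)/683⌉ − ⌈(9·175+392)/683⌉ = ⌈2142/683⌉ − ⌈1967/683⌉ = 4 − 3 = 1
n=10: ⌈(11·175+392)/683⌉ − ⌈(10·175+392)/683⌉ = ⌈2317/683⌉ − ⌈2142/683⌉ = 4 − 4 = 0
n=11: ⌈(12·175+392)/683⌉ − ⌈(11·175+392)/683⌉ = ⌈2492/683⌉ − ⌈2317/683⌉ = 4 − 4 = 0
n=12: ⌈(13·175+392)/683⌉ − ⌈(12·175+392)/683⌉ = ⌈2667/683⌉ − ⌈2492/683⌉ = 4 − 4 = 0
n=13: ⌈(14·175+392)/683⌉ − ⌈(13·175+392)/683⌉ = ⌈2842/683⌉ − ⌈2667/683⌉ = 5 − 4 = 1
n=14: ⌈(15·175+392)/683⌉ − ⌈(14·175+392)/683⌉ = ⌈3017/683⌉ − ⌈2842/683⌉ = 5 − 5 = 0
n=15: ⌈(16·175+392)/683⌉ − ⌈(15·175+392)/683⌉ = ⌈3192/683⌉ − ⌈3017/683⌉ = 5 − 5 = 0
n=16: ⌈(17·175+392)/683⌉ − ⌈(16·175+392)/683⌉ = ⌈3367/683⌉ − ⌈3192/683⌉ = 5 − 5 = 0
n=17: ⌈(18·175+392)/683⌉ − ⌈(17·175+392)/683⌉ = ⌈3542/683⌉ − ⌈3367/683⌉ = 6 − 5 = 1
n=18: ⌈(19·175+392)/683⌉ − ⌈(18·175+392)/683⌉ = ⌈3717/683⌉ − ⌈3542/683⌉ = 6 − 6 = 0
n=19: ⌈(20·175+392)/683⌉ − ⌈(19·175+392)/683⌉ = ⌈3892/683⌉ − ⌈3717/683⌉ = 6 − 6 = 0
n=20: ⌈(21·175+392)/683⌉ − ⌈(20·175+392)/683⌉ = ⌈4067/683⌉ − ⌈3892/683⌉ = 6 − 6 = 0
n=21: ⌈(22·175+392)/683⌉ − ⌈(21·175+392)/683⌉ = ⌈4242/683⌉ − ⌈4067/683⌉ = 7 − 6 = 1
n=22: ⌈(23·175+392)/683⌉ − ⌈(22·175+392)/683⌉ = ⌈4417/683⌉ − ⌈4242/683⌉ = 7 − 7 = 0
n=23: ⌈(24·175+392)/683⌉ − ⌈(23·175+392)/683⌉ = ⌈4592/683⌉ − ⌈4417/683⌉ = 7 − 7 = 0
n=24: ⌈(25·175+392)/683⌉ − ⌈(24·175+392)/683⌉ = ⌈4767/683⌉ − ⌈4592/683⌉ = 7 − 7 = 0
n=25: ⌈(26·175+392)/683⌉ − ⌈(25·175+392)/683⌉ = ⌈4942/683⌉ − ⌈4767/683⌉ = 8 − 7 = 1
n=26: ⌈(27·175+392)/683⌉ − ⌈(26·175+392)/683⌉ = ⌈5117/683⌉ − ⌈4942/683⌉ = 8 − 8 = 0
n=27: ⌈(28·175+392)/683⌉ − ⌈(27·175+392)/683⌉ = ⌈5292/683⌉ − ⌈5117/683⌉ = 8 − 8 = 0
n=28: ⌈(29·175+392)/683⌉ − ⌈(28·175+392)/683⌉ = ⌈5467/683⌉ − ⌈5292/683⌉ = 9 − 8 = 1
n=29: ⌈(30·175+392)/683⌉ − ⌈(29·175+392)/683⌉ = ⌈5642/683⌉ − ⌈5467/683⌉ = 9 − 9 = 0
n=30: ⌈(31·175+392)/683⌉ − ⌈(30·175+392)/683⌉ = ⌈5817/683⌉ − ⌈5642/683⌉ = 9 − 9 = 0
n=31: ⌈(32·175+392)/683⌉ − ⌈(31·175+392)/683⌉ = ⌈5992/683⌉ − ⌈5817/683⌉ = 9 − 9 = 0
n=32: ⌈(33·175+392)/683⌉ − ⌈(32·175+392)/683⌉ = ⌈6167/683⌉ − ⌈5992/683⌉ = 10 − 9 = 1
n=33: ⌈(34·175+392)/683⌉ − ⌈(33·175+392)/683⌉ = ⌈6342/683⌉ − ⌈6167/683⌉ = 10 − 10 = 0
n=34: ⌈(35·175+392)/683⌉ − ⌈(34·175+392)/683⌉ = ⌈6517/683⌉ − ⌈6342/683⌉ = 10 − 10 = 0
n=35: ⌈(36·175+392)/683⌉ − ⌈(35·175+392)/683⌉ = ⌈6692/683⌉ − ⌈6517/683⌉ = 10 − 10 = 0
n=36: ⌈(37·175+392)/683⌉ − ⌈(36·175+392)/683⌉ = ⌈6867/683⌉ − ⌈6692/683⌉ = 11 − 10 = 1
n=37: ⌈(38·175+392)/683⌉ − ⌈(37·175+392)/683⌉ = ⌈7042/683⌉ − ⌈6867/683⌉ = 11 − 11 = 0
n=38: ⌈(39·175+392)/683⌉ − ⌈(38·175+392)/683⌉ = ⌈7217/683⌉ − ⌈7042/683⌉ = 11 − 11 = 0
n=39: ⌈(40·175+392)/683⌉ − ⌈(39·175+392)/683⌉ = ⌈7392/683⌉ − ⌈7217/683⌉ = 11 − 11 = 0
n=40: ⌈(41·175+392)/683⌉ − ⌈(40·175+392)/683⌉ = ⌈7567/683⌉ − ⌈7392/683⌉ = 12 − 11 = 1
n=41: ⌈(42·175+392)/683⌉ − ⌈(41·175+392)/683⌉ = ⌈7742/683⌉ − ⌈7567/683⌉ = 12 − 12 = 0
n=42: ⌈(43·175+392)/683⌉ − ⌈(42·175+392)/683⌉ = ⌈7917/683⌉ − ⌈7742/683⌉ = 12 − 12 = 0
n=43: ⌈(44·175+392)/683⌉ − ⌈(43·175+392)/683⌉ = ⌈8092/683⌉ − ⌈7917/683⌉ = 12 − 12 = 0
n=44: ⌈(45·175+392)/683⌉ − ⌈(44·175+392)/683⌉ = ⌈8267/683⌉ − ⌈8092/683⌉ = 13 − 12 = 1
n=45: ⌈(46·175+392)/683⌉ − ⌈(45·175+392)/683⌉ = ⌈8442/683⌉ − ⌈8267/683⌉ = 13 − 13 = 0
n=46: ⌈(47·175+392)/683⌉ − ⌈(46·175+392)/683⌉ = ⌈8617/683⌉ − ⌈8442/683⌉ = 13 − 13 = 0
n=47: ⌈(48·175+392)/683⌉ − ⌈(47·175+392)/683⌉ = ⌈8792/683⌉ − ⌈8617/683⌉ = 13 − 13 = 0
n=48: ⌈(49·175+392)/683⌉ − ⌈(48·175+392)/683⌉ = ⌈8967/683⌉ − ⌈8792/683⌉ = 14 − 13 = 1
n=49: ⌈(50·175+392)/683⌉ − ⌈(49·175+392)/683⌉ = ⌈9142/683⌉ − ⌈8967/683⌉ = 14 − 14 = 0
n=50: ⌈(51·175+392)/683⌉ − ⌈(50·175+392)/683⌉ = ⌈9317/683⌉ − ⌈9142/683⌉ = 14 − 14 = 0
n=51: ⌈(52·175+392)/683⌉ − ⌈(51·175+392)/683⌉ = ⌈9492/683⌉ − ⌈9317/683⌉ = 14 − 14 = 0
n=52: ⌈(53·175+392)/683⌉ − ⌈(52·175+392)/683⌉ = ⌈9667/683⌉ − ⌈9492/683⌉ = 15 − 14 = 1
n=53: ⌈(54·175+392)/683⌉ − ⌈(53·175+392)/683⌉ = ⌈9842/683⌉ − ⌈9667/683⌉ = 15 − 15 = 0
n=54: ⌈(55·175+392)/683⌉ − ⌈(54·175+392)/683⌉ = ⌈10017/683⌉ − ⌈9842/683⌉ = 15 − 15 = 0
n=55: ⌈(56·175+392)/683⌉ − ⌈(55·175+392)/683⌉ = ⌈10192/683⌉ − ⌈10017/683⌉ = 15 − 15 = 0
n=56: ⌈(57·175+392)/683⌉ − ⌈(56·175+392)/683⌉ = ⌈10367/683⌉ − ⌈10192/683⌉ = 16 − 15 = 1
n=57: ⌈(58·175+392)/683⌉ − ⌈(57·175+392)/683⌉ = ⌈10542/683⌉ − ⌈10367/683⌉ = 16 − 16 = 0
n=58: ⌈(59·175+392)/683⌉ − ⌈(58·175+392)/683⌉ = ⌈10717/683⌉ − ⌈10542/683⌉ = 16 − 16 = 0
n=59: ⌈(60·175+392)/683⌉ − ⌈(59·175+392)/683⌉ = ⌈10892/683⌉ − ⌈10717/683⌉ = 16 − 16 = 0
n=60: ⌈(61·175+392)/683⌉ − ⌈(60·175+392)/683⌉ = ⌈11067/683⌉ − ⌈10892/683⌉ = 17 − 16 = 1
n=61: ⌈(62·175+392)/683⌉ − ⌈(61·175+392)/683⌉ = ⌈11242/683⌉ − ⌈11067/683⌉ = 17 − 17 = 0
n=62: ⌈(63·175+392)/683⌉ − ⌈(62·175+392)/683⌉ = ⌈11417/683⌉ − ⌈11242/683⌉ = 17 − 17 = 0
n=63: ⌈(64·175+392)/683⌉ − ⌈(63·175+392)/683⌉ = ⌈11592/683⌉ − ⌈11417/683⌉ = 17 − 17 = 0
n=64: ⌈(65·175+392)/683⌉ − ⌈(64·175+392)/683⌉ = ⌈11767/683⌉ − ⌈11592/683⌉ = 18 − 17 = 1
n=65: ⌈(66·175+392)/683⌉ − ⌈(65·175+392)/683⌉ = ⌈11942/683⌉ − ⌈11767/683⌉ = 18 − 18 = 0
n=66: ⌈(67·175+392)/683⌉ − ⌈(66·175+392)/683⌉ = ⌈12117/683⌉ − ⌈11942/683⌉ = 18 − 18 = 0
n=67: ⌈(68·175+392)/683⌉ − ⌈(67·175+392)/683⌉ = ⌈12292/683⌉ − ⌈12117/683⌉ = 18 − 18 = 0
n=68: ⌈(69·175+392)/683⌉ − ⌈(68·175+392)/683⌉ = ⌈12467/683⌉ − ⌈12292/683⌉ = 19 − 18 = 1
n=69: ⌈(70·175+392)/683⌉ − ⌈(69·175+392)/683⌉ = ⌈12642/683⌉ − ⌈12467/683⌉ = 19 − 19 = 0
n=70: ⌈(71·175+392)/683⌉ − ⌈(70·175+392)/683⌉ = ⌈12817/683⌉ − ⌈12642/683⌉ = 19 − 19 = 0
n=71: ⌈(72·175+392)/683⌉ − ⌈(71·175+392)/683⌉ = ⌈12992/683⌉ − ⌈12817/683⌉ = 20 − 19 = 1
n=72: ⌈(73·175+392)/683⌉ − ⌈(72·175+392)/683⌉ = ⌈13167/683⌉ − ⌈12992/683⌉ = 20 − 20 = 0
n=73: ⌈(74·175+392)/683⌉ − ⌈(73·175+392)/683⌉ = ⌈13342/683⌉ − ⌈13167/683⌉ = 20 − 20 = 0
n=74: ⌈(75·175+392)/683⌉ − ⌈(74·175+392)/683⌉ = ⌈13517/683⌉ − ⌈13342/683⌉ = 20 − 20 = 0
n=75: ⌈(76·175+392)/683⌉ − ⌈(75·175+392)/683⌉ = ⌈13692/683⌉ − ⌈13517/683⌉ = 21 − 20 = 1
n=76: ⌈(77·175+392)/683⌉ − ⌈(76·175+392)/683⌉ = ⌈13867/683⌉ − ⌈13692/683⌉ = 21 − 21 = 0
n=77: ⌈(78·175+392)/683⌉ − ⌈(77·175+392)/683⌉ = ⌈14042/683⌉ − ⌈13867/683⌉ = 21 − 21 = 0
n=78: ⌈(79·175+392)/683⌉ − ⌈(78·175+392)/683⌉ = ⌈14217/683⌉ − ⌈14042/683⌉ = 21 − 21 = 0
n=79: ⌈(80·175+392)/683⌉ − ⌈(79·175+392)/683⌉ = ⌈14392/683⌉ − ⌈14217/683⌉ = 22 − 21 = 1
n=80: ⌈(81·175+392)/683⌉ − ⌈(80·175+392)/683⌉ = ⌈14567/683⌉ − ⌈14392/683⌉ = 22 − 22 = 0
n=81: ⌈(82·175+392)/683⌉ − ⌈(81·175+392)/683⌉ = ⌈14742/683⌉ − ⌈14567/683⌉ = 22 − 22 = 0
n=82: ⌈(83·175+392)/683⌉ − ⌈(82·175+392)/683⌉ = ⌈14917/683⌉ − ⌈14742/683⌉ = 22 − 22 = 0
n=83: ⌈(84·175+392)/683⌉ − ⌈(83·175+392)/683⌉ = ⌈15092/683⌉ − ⌈14917/683⌉ = 23 − 22 = 1
n=84: ⌈(85·175+392)/683⌉ − ⌈(84·175+392)/683⌉ = ⌈15267/683⌉ − ⌈15092/683⌉ = 23 − 23 = 0
n=85: ⌈(86·175+392)/683⌉ − ⌈(85·175+392)/683⌉ = ⌈15442/683⌉ − ⌈15267/683⌉ = 23 − 23 = 0
n=86: ⌈(87·175+392)/683⌉ − ⌈(86·175+392)/683⌉ = ⌈15617/683⌉ − ⌈15442/683⌉ = 23 − 23 = 0
n=87: ⌈(88·175+392)/683⌉ − ⌈(87·175+392)/683⌉ = ⌈15792/683⌉ − ⌈15617/683⌉ = 24 − 23 = 1
n=88: ⌈(89·175+392)/683⌉ − ⌈(88·175+392)/683⌉ = ⌈15967/683⌉ − ⌈15792/683⌉ = 24 − 24 = 0
n=89: ⌈(90·175+392)/683⌉ − ⌈(89·175+392)/683⌉ = ⌈16142/683⌉ − ⌈15967/683⌉ = 24 − 24 = 0
n=90: ⌈(91·175+392)/683⌉ − ⌈(90·175+392)/683⌉ = ⌈16317/683⌉ − ⌈16142/683⌉ = 24 − 24 = 0
n=91: ⌈(92·175+392)/683⌉ − ⌈(91·175+392)/683⌉ = ⌈16492/683⌉ − ⌈16317/683⌉ = 25 − 24 = 1
n=92: ⌈(93·175+392)/683⌉ − ⌈(92·175+392)/683⌉ = ⌈16667/683⌉ − ⌈16492/683⌉ = 25 − 25 = 0
n=93: ⌈(94·175+392)/683⌉ − ⌈(93·175+392)/683⌉ = ⌈16842/683⌉ − ⌈16667/683⌉ = 25 − 25 = 0
n=94: ⌈(95·175+392)/683⌉ − ⌈(94·175+392)/683⌉ = ⌈17017/683⌉ − ⌈16842/683⌉ = 25 − 25 = 0
n=95: ⌈(96·175+392)/683⌉ − ⌈(95·175+392)/683⌉ = ⌈17192/683⌉ − ⌈17017/683⌉ = 26 − 25 = 1
n=96: ⌈(97·175+392)/683⌉ − ⌈(96·175+392)/683⌉ = ⌈17367/683⌉ − ⌈17192/683⌉ = 26 − 26 = 0
n=97: ⌈(98·175+392)/683⌉ − ⌈(97·175+392)/683⌉ = ⌈17542/683⌉ − ⌈17367/683⌉ = 26 − 26 = 0
n=98: ⌈(99·175+392)/683⌉ − ⌈(98·175+392)/683⌉ = ⌈17717/683⌉ − ⌈17542/683⌉ = 26 − 26 = 0

010001000100010001000100010010001000100010001000100010001000100010001001000100010001000100010001000
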